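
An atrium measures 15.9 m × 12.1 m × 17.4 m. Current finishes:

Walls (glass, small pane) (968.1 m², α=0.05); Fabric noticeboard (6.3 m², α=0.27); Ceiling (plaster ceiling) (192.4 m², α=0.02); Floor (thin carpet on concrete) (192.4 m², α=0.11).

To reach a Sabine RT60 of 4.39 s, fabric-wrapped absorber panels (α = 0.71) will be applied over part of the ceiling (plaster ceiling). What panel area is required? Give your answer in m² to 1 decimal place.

69.1

Total absorption A₁ = 968.1*0.05 + 6.3*0.27 + 192.4*0.02 + 192.4*0.11
  = 48.405 + 1.701 + 3.848 + 21.164 = 75.118 m² sabins.
V = 3347.586 m³. Target absorption A₂ = 0.161 × 3347.586 / 4.39 = 122.770 sabins.
ΔA needed = 122.770 − 75.118 = 47.652 sabins.
Each m² of panel replacing the ceiling (plaster ceiling) adds (0.71 − 0.02) = 0.69 sabins.
Panel area = 47.652 / 0.69 = 69.1 m².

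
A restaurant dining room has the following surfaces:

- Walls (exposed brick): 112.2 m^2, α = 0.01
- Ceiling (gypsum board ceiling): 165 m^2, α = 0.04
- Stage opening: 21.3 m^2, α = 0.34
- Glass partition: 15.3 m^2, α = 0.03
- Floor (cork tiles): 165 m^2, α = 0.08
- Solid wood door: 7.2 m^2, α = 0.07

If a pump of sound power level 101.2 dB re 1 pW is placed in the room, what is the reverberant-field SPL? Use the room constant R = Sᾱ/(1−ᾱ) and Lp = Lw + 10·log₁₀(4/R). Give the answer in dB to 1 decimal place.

A = 29.127 sabins; S = 486.0 m^2.
ᾱ = 29.127/486.0 = 0.0599; R = Sᾱ/(1−ᾱ) = 29.127/(1−0.0599) = 30.983 m^2.
Lp = Lw + 10 log₁₀(4/R) = 101.2 -8.89 = 92.3 dB.

92.3 dB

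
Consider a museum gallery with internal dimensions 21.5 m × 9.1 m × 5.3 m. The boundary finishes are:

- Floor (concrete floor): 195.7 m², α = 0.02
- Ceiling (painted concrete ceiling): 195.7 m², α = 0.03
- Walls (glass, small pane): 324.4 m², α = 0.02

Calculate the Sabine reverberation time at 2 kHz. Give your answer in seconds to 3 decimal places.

10.259 sec

Total absorption A = 195.7×0.02 + 195.7×0.03 + 324.4×0.02
  = 3.914 + 5.871 + 6.488 = 16.273 m² sabins.
Volume V = 21.5 × 9.1 × 5.3 = 1036.945 m³.
Sabine: RT60 = 0.161 × 1036.945 / 16.273 = 10.259 s.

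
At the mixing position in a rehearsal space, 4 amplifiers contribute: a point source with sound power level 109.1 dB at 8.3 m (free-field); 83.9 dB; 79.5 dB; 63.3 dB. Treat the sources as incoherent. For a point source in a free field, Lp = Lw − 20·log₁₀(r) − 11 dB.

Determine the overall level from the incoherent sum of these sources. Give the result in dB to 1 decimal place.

86.3 dB

Source at 8.3 m: Lp = 109.1 − 20·log₁₀(8.3) − 11 = 79.7 dB.
Σ 10^(Lᵢ/10) = 4.301e+08.
L_total = 10·log₁₀(4.301e+08) = 86.3 dB.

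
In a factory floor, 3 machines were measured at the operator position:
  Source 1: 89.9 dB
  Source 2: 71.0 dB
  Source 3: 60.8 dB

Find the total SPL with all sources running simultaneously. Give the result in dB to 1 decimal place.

90.0 dB

Sum in the linear (power) domain: Σ 10^(Lᵢ/10) = 10^(89.9/10) + 10^(71.0/10) + 10^(60.8/10) = 9.91e+08.
Combined level = 10 log₁₀(9.91e+08) = 90.0 dB.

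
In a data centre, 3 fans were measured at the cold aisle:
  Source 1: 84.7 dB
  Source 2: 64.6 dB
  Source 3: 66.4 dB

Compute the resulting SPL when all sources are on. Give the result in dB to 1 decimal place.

Sum in the linear (power) domain: Σ 10^(Lᵢ/10) = 10^(84.7/10) + 10^(64.6/10) + 10^(66.4/10) = 3.024e+08.
Combined level = 10 log₁₀(3.024e+08) = 84.8 dB.

84.8 dB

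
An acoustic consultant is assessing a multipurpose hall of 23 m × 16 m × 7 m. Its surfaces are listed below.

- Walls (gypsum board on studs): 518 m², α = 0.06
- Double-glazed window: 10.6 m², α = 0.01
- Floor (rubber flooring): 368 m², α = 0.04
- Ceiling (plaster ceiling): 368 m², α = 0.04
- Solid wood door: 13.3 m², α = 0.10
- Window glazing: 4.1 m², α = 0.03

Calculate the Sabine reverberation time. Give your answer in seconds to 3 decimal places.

6.681 s

Summing Sᵢαᵢ: 31.080 + 0.106 + 14.720 + 14.720 + 1.330 + 0.123 → A = 62.079 sabins.
Volume V = 23 × 16 × 7 = 2576 m³.
RT60 = 0.161 · V / A = 0.161 × 2576 / 62.079 = 6.681 s.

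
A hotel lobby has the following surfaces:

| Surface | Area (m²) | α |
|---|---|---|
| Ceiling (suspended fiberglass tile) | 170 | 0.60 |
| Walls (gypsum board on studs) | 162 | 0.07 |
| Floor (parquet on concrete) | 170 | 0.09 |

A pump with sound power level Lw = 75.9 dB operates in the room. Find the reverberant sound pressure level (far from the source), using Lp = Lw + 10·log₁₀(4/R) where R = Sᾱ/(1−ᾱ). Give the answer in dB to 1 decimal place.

59.5 dB

Σ(Sᵢαᵢ) = 170·0.60 + 162·0.07 + 170·0.09 = 128.640; total area S = 502.0 m².
ᾱ = 128.640/502.0 = 0.2563; R = Sᾱ/(1−ᾱ) = 128.640/(1−0.2563) = 172.973 m².
Lp = 75.9 + 10·log₁₀(4/172.973) = 75.9 + (-16.36) = 59.5 dB.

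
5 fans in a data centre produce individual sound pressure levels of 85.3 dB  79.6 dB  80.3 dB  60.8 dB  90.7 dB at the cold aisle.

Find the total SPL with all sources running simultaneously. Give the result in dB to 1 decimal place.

92.3 dB

Sum in the linear (power) domain: Σ 10^(Lᵢ/10) = 10^(85.3/10) + 10^(79.6/10) + 10^(80.3/10) + 10^(60.8/10) + 10^(90.7/10) = 1.713e+09.
Combined level = 10 log₁₀(1.713e+09) = 92.3 dB.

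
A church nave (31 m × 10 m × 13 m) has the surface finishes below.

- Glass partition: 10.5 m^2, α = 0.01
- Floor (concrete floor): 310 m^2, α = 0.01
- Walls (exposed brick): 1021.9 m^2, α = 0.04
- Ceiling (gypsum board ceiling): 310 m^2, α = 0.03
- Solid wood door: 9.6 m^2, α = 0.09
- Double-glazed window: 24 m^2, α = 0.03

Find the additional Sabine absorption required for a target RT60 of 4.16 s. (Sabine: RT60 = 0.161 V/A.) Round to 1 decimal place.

101.0 sabins

Total absorption A₁ = 10.5·0.01 + 310·0.01 + 1021.9·0.04 + 310·0.03 + 9.6·0.09 + 24·0.03
  = 0.105 + 3.100 + 40.876 + 9.300 + 0.864 + 0.720 = 54.965 m^2 sabins.
Target A₂ = 0.161·4030/4.16 = 155.969 sabins (V = 4030 m³).
Shortfall: 155.969 − 54.965 = 101.0 sabins.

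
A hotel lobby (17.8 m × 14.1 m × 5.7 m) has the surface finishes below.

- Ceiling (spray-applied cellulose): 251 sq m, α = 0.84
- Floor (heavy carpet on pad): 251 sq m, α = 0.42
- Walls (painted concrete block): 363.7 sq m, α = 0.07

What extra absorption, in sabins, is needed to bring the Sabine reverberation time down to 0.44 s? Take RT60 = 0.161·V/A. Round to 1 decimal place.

181.7 sabins

Equivalent absorption area: A₁ = 251×0.84 + 251×0.42 + 363.7×0.07 = 341.719 sq m.
For T = 0.44 s, need A₂ = 0.161·V/T = 0.161·1430.586/0.44 = 523.464 sabins.
ΔA = A₂ − A₁ = 523.464 − 341.719 = 181.7 sabins.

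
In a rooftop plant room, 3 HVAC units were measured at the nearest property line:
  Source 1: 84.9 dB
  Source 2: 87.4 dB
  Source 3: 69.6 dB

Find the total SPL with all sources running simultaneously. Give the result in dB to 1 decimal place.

Σ 10^(Lᵢ/10) = 8.677e+08.
Combined level = 10 log₁₀(8.677e+08) = 89.4 dB.

89.4 dB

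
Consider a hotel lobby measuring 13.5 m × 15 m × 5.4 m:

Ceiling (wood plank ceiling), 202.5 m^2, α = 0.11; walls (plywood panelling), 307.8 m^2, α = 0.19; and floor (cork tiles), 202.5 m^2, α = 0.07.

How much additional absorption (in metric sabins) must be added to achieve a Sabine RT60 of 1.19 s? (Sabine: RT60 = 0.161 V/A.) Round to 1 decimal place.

Equivalent absorption area: A₁ = 202.5·0.11 + 307.8·0.19 + 202.5·0.07 = 94.932 m^2.
Target A₂ = 0.161·1093.5/1.19 = 147.944 sabins (V = 1093.5 m³).
Additional absorption ΔA = 147.944 − 94.932 = 53.0 sabins.

53.0 sabins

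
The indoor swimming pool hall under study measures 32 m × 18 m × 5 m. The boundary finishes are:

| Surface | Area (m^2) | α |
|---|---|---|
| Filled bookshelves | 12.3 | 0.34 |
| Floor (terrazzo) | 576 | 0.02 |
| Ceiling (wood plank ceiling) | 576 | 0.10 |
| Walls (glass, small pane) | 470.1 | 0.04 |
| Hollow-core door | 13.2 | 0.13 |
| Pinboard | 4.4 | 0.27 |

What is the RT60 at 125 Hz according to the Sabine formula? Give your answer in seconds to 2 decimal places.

4.88 seconds

Equivalent absorption area: A = 12.3×0.34 + 576×0.02 + 576×0.10 + 470.1×0.04 + 13.2×0.13 + 4.4×0.27 = 95.010 m^2.
Room volume: 2880 m³.
Sabine: RT60 = 0.161 × 2880 / 95.010 = 4.88 s.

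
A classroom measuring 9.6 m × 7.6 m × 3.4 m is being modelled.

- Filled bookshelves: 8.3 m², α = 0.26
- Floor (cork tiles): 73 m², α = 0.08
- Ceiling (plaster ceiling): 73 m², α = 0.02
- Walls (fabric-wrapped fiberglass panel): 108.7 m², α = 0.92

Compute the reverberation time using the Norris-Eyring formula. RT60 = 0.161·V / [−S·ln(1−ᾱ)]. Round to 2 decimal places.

0.28 s

Total surface area S = 8.3 + 73 + 73 + 108.7 = 263.0 m².
Absorption A = 8.3×0.26 + 73×0.08 + 73×0.02 + 108.7×0.92 = 109.462 sabins.
Mean coefficient ᾱ = A/S = 0.4162.
Eyring denominator: −S ln(1−ᾱ) = 141.546.
V = 9.6 × 7.6 × 3.4 = 248.064 m³.
T = 0.161·V/[−S·ln(1−ᾱ)] = 0.161·248.064/141.546 = 0.28 s.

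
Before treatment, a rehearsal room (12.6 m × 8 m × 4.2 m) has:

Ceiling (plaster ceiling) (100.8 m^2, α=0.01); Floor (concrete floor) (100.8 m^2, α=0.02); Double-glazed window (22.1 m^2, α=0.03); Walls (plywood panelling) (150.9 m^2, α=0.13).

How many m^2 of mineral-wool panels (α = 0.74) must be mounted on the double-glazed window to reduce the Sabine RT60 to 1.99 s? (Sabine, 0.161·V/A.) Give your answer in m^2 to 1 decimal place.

Equivalent absorption area: A₁ = 100.8*0.01 + 100.8*0.02 + 22.1*0.03 + 150.9*0.13 = 23.304 m^2.
V = 423.36 m³. Target absorption A₂ = 0.161 × 423.36 / 1.99 = 34.252 sabins.
Absorption to add: 34.252 − 23.304 = 10.948 sabins.
Net gain per m^2: Δα = 0.74 − 0.03 = 0.71.
Panel area = 10.948 / 0.71 = 15.4 m^2.

15.4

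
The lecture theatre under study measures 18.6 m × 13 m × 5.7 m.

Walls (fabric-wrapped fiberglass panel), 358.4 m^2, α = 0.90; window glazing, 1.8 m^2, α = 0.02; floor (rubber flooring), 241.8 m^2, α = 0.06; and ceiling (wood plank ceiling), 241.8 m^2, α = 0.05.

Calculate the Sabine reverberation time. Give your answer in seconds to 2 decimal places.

A = Σ Sᵢαᵢ = 358.4×0.90 + 1.8×0.02 + 241.8×0.06 + 241.8×0.05 = 349.194 sabins.
Volume V = 18.6 × 13 × 5.7 = 1378.26 m³.
T = 0.161 V/A = 0.161·1378.26/349.194 = 0.64 s.

0.64 s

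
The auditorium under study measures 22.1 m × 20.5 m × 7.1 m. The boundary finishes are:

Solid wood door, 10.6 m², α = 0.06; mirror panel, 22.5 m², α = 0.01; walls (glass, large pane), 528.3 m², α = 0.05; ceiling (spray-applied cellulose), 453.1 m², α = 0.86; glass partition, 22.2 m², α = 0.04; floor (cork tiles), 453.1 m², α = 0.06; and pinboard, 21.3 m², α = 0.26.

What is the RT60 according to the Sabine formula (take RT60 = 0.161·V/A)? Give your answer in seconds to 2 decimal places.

1.15 sec

Summing Sᵢαᵢ: 0.636 + 0.225 + 26.415 + 389.666 + 0.888 + 27.186 + 5.538 → A = 450.554 sabins.
Volume V = 22.1 × 20.5 × 7.1 = 3216.655 m³.
T = 0.161 V/A = 0.161·3216.655/450.554 = 1.15 s.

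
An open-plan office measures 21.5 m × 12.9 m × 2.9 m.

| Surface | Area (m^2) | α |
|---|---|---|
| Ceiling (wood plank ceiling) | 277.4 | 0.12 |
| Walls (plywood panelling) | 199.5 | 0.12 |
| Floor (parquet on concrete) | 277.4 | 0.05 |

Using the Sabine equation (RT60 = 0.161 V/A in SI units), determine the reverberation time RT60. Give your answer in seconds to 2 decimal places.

Total absorption A = 277.4·0.12 + 199.5·0.12 + 277.4·0.05
  = 33.288 + 23.940 + 13.870 = 71.098 m^2 sabins.
Room volume: 804.315 m³.
RT60 = 0.161 · V / A = 0.161 × 804.315 / 71.098 = 1.82 s.

1.82 s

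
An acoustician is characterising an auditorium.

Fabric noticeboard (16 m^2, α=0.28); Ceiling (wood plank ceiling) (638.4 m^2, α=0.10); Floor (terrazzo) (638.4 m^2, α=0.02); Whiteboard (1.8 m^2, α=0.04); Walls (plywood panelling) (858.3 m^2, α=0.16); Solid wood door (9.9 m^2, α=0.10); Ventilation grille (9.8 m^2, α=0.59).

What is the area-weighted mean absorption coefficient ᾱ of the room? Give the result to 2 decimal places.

Total surface area S = 2172.6 m^2.
A = 16·0.28 + 638.4·0.10 + 638.4·0.02 + 1.8·0.04 + 858.3·0.16 + 9.9·0.10 + 9.8·0.59 = 225.260 sabins.
ᾱ = A/S = 0.10.

0.10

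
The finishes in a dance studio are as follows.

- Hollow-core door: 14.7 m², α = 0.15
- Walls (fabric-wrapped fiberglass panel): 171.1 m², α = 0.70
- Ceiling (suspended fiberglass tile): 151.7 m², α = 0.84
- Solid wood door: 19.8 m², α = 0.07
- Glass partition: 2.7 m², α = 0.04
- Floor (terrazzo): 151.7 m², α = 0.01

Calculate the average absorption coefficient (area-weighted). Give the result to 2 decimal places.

Total surface area S = 511.7 m².
Σ(Sᵢαᵢ) = 14.7*0.15 + 171.1*0.70 + 151.7*0.84 + 19.8*0.07 + 2.7*0.04 + 151.7*0.01 = 252.414.
ᾱ = A/S = 0.49.

0.49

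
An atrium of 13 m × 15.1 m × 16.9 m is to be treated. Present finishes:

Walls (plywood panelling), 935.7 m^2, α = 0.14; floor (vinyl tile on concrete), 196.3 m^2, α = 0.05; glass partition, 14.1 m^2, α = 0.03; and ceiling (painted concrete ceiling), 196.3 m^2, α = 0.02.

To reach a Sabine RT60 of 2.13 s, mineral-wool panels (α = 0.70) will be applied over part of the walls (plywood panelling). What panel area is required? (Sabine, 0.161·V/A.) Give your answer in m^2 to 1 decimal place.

188.6

A₁ = Σ Sᵢαᵢ = 935.7*0.14 + 196.3*0.05 + 14.1*0.03 + 196.3*0.02 = 145.162 sabins.
V = 3317.47 m³. Target absorption A₂ = 0.161 × 3317.47 / 2.13 = 250.757 sabins.
ΔA needed = 250.757 − 145.162 = 105.595 sabins.
Each m^2 of panel replacing the walls (plywood panelling) adds (0.70 − 0.14) = 0.56 sabins.
Area = ΔA/Δα = 105.595/0.56 = 188.6 m^2.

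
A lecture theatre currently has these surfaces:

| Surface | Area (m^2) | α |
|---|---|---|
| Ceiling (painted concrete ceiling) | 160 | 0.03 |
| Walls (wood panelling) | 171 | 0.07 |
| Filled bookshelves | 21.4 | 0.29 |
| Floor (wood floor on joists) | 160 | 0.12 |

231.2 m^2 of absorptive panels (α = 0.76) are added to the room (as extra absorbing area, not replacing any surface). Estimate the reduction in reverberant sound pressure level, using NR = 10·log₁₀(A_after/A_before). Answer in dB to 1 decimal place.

Summing Sᵢαᵢ: 4.800 + 11.970 + 6.206 + 19.200 → A_before = 42.176 sabins.
Added absorption = 231.2 × 0.76 = 175.712 sabins.
New total A_after = 217.888 sabins.
Reduction = 10 log₁₀(A_after/A_before) = 10 log₁₀(5.1662) = 7.1 dB.

7.1 dB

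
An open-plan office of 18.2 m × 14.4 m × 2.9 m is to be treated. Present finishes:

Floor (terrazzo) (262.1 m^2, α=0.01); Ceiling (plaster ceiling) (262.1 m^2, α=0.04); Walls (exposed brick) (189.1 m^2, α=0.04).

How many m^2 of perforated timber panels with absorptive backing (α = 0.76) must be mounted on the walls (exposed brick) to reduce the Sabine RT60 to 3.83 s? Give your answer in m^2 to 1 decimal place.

A₁ = Σ Sᵢαᵢ = 262.1×0.01 + 262.1×0.04 + 189.1×0.04 = 20.669 sabins.
Required A₂ = 0.161·760.032/3.83 = 31.949 sabins.
Absorption to add: 31.949 − 20.669 = 11.280 sabins.
Net gain per m^2: Δα = 0.76 − 0.04 = 0.72.
Panel area = 11.280 / 0.72 = 15.7 m^2.

15.7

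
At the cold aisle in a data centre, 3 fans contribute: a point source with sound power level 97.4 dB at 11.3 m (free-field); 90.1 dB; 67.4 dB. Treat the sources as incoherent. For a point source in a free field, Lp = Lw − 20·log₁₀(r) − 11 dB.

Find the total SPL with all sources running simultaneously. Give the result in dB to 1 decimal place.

Source at 11.3 m: Lp = 97.4 − 20·log₁₀(11.3) − 11 = 65.3 dB.
Σ 10^(Lᵢ/10) = 1.032e+09.
Combined level = 10 log₁₀(1.032e+09) = 90.1 dB.

90.1 dB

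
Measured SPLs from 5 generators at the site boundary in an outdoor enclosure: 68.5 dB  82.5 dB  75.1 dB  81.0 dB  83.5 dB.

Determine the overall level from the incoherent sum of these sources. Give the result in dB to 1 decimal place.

87.5 dB

Sum in the linear (power) domain: Σ 10^(Lᵢ/10) = 10^(68.5/10) + 10^(82.5/10) + 10^(75.1/10) + 10^(81.0/10) + 10^(83.5/10) = 5.67e+08.
L_total = 10·log₁₀(5.67e+08) = 87.5 dB.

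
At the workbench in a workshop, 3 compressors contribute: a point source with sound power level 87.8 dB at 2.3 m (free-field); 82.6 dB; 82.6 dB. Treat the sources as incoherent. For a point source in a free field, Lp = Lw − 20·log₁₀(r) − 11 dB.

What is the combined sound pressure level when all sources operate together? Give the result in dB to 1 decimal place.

85.7 dB

Source at 2.3 m: Lp = 87.8 − 20·log₁₀(2.3) − 11 = 69.6 dB.
Σ 10^(Lᵢ/10) = 3.731e+08.
Combined level = 10 log₁₀(3.731e+08) = 85.7 dB.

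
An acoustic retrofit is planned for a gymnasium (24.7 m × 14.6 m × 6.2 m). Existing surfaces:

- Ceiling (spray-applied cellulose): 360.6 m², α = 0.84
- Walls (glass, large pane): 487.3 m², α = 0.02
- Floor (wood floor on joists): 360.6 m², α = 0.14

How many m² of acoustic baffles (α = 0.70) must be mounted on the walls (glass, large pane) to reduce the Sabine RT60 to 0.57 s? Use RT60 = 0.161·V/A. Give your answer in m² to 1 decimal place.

Equivalent absorption area: A₁ = 360.6×0.84 + 487.3×0.02 + 360.6×0.14 = 363.134 m².
Required A₂ = 0.161·2235.844/0.57 = 631.528 sabins.
Absorption to add: 631.528 − 363.134 = 268.394 sabins.
Net gain per m²: Δα = 0.70 − 0.02 = 0.68.
Panel area = 268.394 / 0.68 = 394.7 m².

394.7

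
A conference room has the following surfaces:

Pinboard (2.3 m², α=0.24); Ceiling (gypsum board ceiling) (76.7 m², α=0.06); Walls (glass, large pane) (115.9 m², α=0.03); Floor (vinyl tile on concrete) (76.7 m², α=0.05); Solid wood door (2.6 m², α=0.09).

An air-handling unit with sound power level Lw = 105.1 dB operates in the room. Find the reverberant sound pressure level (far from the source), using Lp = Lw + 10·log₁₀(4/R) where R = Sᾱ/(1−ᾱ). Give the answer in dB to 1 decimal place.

99.9 dB

A = 12.700 sabins; S = 274.2 m².
ᾱ = 0.0463, so room constant R = A/(1−ᾱ) = 13.317 m².
Lp = Lw + 10 log₁₀(4/R) = 105.1 -5.22 = 99.9 dB.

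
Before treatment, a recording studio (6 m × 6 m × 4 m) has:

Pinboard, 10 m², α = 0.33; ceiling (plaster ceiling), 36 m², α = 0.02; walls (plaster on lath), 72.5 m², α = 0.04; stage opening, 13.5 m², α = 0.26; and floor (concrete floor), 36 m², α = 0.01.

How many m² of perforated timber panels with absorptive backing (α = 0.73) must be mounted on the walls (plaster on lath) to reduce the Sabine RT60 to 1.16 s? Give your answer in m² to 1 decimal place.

Total absorption A₁ = 10*0.33 + 36*0.02 + 72.5*0.04 + 13.5*0.26 + 36*0.01
  = 3.300 + 0.720 + 2.900 + 3.510 + 0.360 = 10.790 m² sabins.
Required A₂ = 0.161·144/1.16 = 19.986 sabins.
ΔA needed = 19.986 − 10.790 = 9.196 sabins.
Net gain per m²: Δα = 0.73 − 0.04 = 0.69.
Panel area = 9.196 / 0.69 = 13.3 m².

13.3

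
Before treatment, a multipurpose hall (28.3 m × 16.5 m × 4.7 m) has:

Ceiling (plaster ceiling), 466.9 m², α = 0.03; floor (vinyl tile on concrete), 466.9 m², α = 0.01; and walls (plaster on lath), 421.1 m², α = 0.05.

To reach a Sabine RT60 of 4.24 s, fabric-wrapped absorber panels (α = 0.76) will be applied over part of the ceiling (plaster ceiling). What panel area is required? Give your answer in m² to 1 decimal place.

Total absorption A₁ = 466.9·0.03 + 466.9·0.01 + 421.1·0.05
  = 14.007 + 4.669 + 21.055 = 39.731 m² sabins.
Required A₂ = 0.161·2194.665/4.24 = 83.335 sabins.
Absorption to add: 83.335 − 39.731 = 43.604 sabins.
Each m² of panel replacing the ceiling (plaster ceiling) adds (0.76 − 0.03) = 0.73 sabins.
Area = ΔA/Δα = 43.604/0.73 = 59.7 m².

59.7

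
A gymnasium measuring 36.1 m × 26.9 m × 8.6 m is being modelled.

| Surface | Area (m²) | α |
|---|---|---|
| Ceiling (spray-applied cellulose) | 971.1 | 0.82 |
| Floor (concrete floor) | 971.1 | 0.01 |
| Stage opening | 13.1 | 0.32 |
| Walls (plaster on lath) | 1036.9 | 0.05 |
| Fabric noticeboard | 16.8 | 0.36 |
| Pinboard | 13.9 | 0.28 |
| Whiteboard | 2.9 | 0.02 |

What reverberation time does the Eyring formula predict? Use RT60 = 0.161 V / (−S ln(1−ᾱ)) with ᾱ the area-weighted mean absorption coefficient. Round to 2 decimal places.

1.31 s

S = Σ Sᵢ = 3025.8 m².
Σ(Sᵢαᵢ) = 971.1·0.82 + 971.1·0.01 + 13.1·0.32 + 1036.9·0.05 + 16.8·0.36 + 13.9·0.28 + 2.9·0.02 = 872.048.
ᾱ = 872.048 / 3025.8 = 0.2882.
−S·ln(1−ᾱ) = −3025.8 × ln(1 − 0.2882) = 1028.646.
V = 36.1 × 26.9 × 8.6 = 8351.374 m³.
RT60 = 0.161 × 8351.374 / 1028.646 = 1.31 s.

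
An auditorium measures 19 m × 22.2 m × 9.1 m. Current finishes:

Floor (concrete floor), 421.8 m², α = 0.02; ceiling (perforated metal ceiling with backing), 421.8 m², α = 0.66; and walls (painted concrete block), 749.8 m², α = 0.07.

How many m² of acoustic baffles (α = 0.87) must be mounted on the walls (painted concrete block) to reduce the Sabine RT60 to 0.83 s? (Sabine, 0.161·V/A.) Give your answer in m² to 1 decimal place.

Summing Sᵢαᵢ: 8.436 + 278.388 + 52.486 → A₁ = 339.310 sabins.
Required A₂ = 0.161·3838.38/0.83 = 744.553 sabins.
ΔA needed = 744.553 − 339.310 = 405.243 sabins.
Net gain per m²: Δα = 0.87 − 0.07 = 0.80.
Panel area = 405.243 / 0.80 = 506.6 m².

506.6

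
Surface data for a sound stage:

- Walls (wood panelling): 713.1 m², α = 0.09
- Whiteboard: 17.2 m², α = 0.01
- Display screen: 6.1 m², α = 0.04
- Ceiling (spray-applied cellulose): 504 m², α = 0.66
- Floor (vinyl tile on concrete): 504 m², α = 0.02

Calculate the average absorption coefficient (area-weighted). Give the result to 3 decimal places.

S = Σ Sᵢ = 713.1 + 17.2 + 6.1 + 504 + 504 = 1744.4 m².
Weighted sum Σ Sα = 407.315.
ᾱ = A/S = 0.233.

0.233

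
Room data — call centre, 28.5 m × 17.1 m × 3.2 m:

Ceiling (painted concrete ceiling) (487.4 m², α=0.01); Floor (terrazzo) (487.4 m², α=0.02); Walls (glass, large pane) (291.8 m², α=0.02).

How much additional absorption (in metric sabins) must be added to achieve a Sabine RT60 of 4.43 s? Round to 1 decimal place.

Summing Sᵢαᵢ: 4.874 + 9.748 + 5.836 → A₁ = 20.458 sabins.
For T = 4.43 s, need A₂ = 0.161·V/T = 0.161·1559.52/4.43 = 56.678 sabins.
ΔA = A₂ − A₁ = 56.678 − 20.458 = 36.2 sabins.

36.2 sabins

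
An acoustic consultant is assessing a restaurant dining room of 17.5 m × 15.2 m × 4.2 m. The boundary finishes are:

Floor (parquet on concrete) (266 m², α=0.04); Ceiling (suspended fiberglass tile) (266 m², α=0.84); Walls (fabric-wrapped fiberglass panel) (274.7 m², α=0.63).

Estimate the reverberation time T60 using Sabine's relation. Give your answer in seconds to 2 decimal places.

Summing Sᵢαᵢ: 10.640 + 223.440 + 173.061 → A = 407.141 sabins.
Volume V = 17.5 × 15.2 × 4.2 = 1117.2 m³.
T = 0.161 V/A = 0.161·1117.2/407.141 = 0.44 s.

0.44 sec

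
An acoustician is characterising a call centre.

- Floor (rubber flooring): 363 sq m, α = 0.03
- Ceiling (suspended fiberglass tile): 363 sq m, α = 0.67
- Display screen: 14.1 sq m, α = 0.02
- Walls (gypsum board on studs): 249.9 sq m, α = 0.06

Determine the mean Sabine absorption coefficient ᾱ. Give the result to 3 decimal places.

S = Σ Sᵢ = 363 + 363 + 14.1 + 249.9 = 990.0 sq m.
Σ(Sᵢαᵢ) = 363*0.03 + 363*0.67 + 14.1*0.02 + 249.9*0.06 = 269.376.
ᾱ = 269.376 / 990.0 = 0.272.

0.272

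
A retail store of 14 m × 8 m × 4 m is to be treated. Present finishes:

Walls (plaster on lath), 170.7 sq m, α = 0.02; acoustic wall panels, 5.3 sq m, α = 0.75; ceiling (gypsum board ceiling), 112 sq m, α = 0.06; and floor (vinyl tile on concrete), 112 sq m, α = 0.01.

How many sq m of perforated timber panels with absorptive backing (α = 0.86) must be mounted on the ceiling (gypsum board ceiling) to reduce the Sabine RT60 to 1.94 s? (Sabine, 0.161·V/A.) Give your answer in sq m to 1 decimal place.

27.4

Total absorption A₁ = 170.7·0.02 + 5.3·0.75 + 112·0.06 + 112·0.01
  = 3.414 + 3.975 + 6.720 + 1.120 = 15.229 sq m sabins.
V = 448 m³. Target absorption A₂ = 0.161 × 448 / 1.94 = 37.179 sabins.
ΔA needed = 37.179 − 15.229 = 21.950 sabins.
Net gain per sq m: Δα = 0.86 − 0.06 = 0.80.
Panel area = 21.950 / 0.80 = 27.4 sq m.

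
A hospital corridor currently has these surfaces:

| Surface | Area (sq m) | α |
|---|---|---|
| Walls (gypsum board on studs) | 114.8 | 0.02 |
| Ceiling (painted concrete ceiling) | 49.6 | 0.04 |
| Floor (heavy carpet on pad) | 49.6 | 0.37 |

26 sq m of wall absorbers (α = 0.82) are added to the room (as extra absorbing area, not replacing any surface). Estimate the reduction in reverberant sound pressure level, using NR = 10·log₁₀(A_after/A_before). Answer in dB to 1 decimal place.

2.9 dB

A_before = Σ Sᵢαᵢ = 114.8×0.02 + 49.6×0.04 + 49.6×0.37 = 22.632 sabins.
Treatment contributes 26·0.82 = 21.320 sabins.
A_after = 22.632 + 21.320 = 43.952 sabins.
Reduction = 10 log₁₀(A_after/A_before) = 10 log₁₀(1.9420) = 2.9 dB.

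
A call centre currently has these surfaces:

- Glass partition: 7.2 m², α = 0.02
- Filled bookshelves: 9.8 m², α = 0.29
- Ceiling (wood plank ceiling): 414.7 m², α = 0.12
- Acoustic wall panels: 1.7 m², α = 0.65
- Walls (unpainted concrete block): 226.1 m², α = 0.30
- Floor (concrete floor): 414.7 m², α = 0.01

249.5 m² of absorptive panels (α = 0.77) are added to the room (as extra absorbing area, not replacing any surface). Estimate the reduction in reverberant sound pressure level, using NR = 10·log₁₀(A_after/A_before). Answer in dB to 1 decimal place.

4.0 dB

Summing Sᵢαᵢ: 0.144 + 2.842 + 49.764 + 1.105 + 67.830 + 4.147 → A_before = 125.832 sabins.
Treatment contributes 249.5·0.77 = 192.115 sabins.
A_after = 125.832 + 192.115 = 317.947 sabins.
NR = 10·log₁₀(317.947/125.832) = 4.0 dB.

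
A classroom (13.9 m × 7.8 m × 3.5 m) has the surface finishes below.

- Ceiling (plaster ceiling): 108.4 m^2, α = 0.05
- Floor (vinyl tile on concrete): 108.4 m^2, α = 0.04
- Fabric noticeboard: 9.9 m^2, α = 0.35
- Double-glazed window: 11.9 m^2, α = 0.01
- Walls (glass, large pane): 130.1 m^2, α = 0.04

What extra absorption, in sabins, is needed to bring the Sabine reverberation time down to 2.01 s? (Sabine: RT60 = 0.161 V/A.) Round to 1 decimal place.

Summing Sᵢαᵢ: 5.420 + 4.336 + 3.465 + 0.119 + 5.204 → A₁ = 18.544 sabins.
V = 379.47 m³. Required absorption A₂ = 0.161 × 379.47 / 2.01 = 30.395 sabins.
Shortfall: 30.395 − 18.544 = 11.9 sabins.

11.9 sabins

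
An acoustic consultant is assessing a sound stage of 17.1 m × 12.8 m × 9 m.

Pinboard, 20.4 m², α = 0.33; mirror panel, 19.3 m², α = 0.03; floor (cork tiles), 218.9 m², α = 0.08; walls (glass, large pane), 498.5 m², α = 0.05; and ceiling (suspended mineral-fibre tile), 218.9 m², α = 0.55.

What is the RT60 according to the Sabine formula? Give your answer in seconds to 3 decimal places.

Summing Sᵢαᵢ: 6.732 + 0.579 + 17.512 + 24.925 + 120.395 → A = 170.143 sabins.
Volume V = 17.1 × 12.8 × 9 = 1969.92 m³.
Sabine: RT60 = 0.161 × 1969.92 / 170.143 = 1.864 s.

1.864 s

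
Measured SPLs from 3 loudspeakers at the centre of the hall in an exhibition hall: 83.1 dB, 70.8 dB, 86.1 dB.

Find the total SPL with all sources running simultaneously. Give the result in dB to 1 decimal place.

Converting to relative power and adding: 10^(83.1/10) + 10^(70.8/10) + 10^(86.1/10) = 6.236e+08.
Back to dB: 10·log₁₀ Σ = 87.9 dB.

87.9 dB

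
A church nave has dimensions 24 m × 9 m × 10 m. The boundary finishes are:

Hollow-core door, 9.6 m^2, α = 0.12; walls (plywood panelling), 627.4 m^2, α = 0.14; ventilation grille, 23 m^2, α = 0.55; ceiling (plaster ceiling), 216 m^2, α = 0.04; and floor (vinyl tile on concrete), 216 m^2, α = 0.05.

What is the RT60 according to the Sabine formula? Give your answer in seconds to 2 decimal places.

2.87 sec

Equivalent absorption area: A = 9.6*0.12 + 627.4*0.14 + 23*0.55 + 216*0.04 + 216*0.05 = 121.078 m^2.
Volume V = 24 × 9 × 10 = 2160 m³.
Sabine: RT60 = 0.161 × 2160 / 121.078 = 2.87 s.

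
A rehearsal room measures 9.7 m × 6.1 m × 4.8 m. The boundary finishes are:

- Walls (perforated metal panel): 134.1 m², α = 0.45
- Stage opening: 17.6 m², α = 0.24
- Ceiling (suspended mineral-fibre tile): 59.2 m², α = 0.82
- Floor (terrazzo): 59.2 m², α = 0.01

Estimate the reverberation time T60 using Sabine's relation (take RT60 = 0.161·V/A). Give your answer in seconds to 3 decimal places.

Equivalent absorption area: A = 134.1*0.45 + 17.6*0.24 + 59.2*0.82 + 59.2*0.01 = 113.705 m².
Room volume: 284.016 m³.
T = 0.161 V/A = 0.161·284.016/113.705 = 0.402 s.

0.402 s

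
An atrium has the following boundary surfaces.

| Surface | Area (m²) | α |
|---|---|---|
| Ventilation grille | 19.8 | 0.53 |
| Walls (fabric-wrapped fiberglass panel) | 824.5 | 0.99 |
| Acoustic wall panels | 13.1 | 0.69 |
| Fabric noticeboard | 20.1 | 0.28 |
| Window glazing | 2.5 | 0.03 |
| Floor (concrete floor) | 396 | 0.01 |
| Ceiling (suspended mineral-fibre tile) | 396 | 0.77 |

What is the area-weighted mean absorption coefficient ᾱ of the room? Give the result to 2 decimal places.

0.69

S = Σ Sᵢ = 19.8 + 824.5 + 13.1 + 20.1 + 2.5 + 396 + 396 = 1672.0 m².
Σ(Sᵢαᵢ) = 19.8*0.53 + 824.5*0.99 + 13.1*0.69 + 20.1*0.28 + 2.5*0.03 + 396*0.01 + 396*0.77 = 1150.371.
ᾱ = A/S = 0.69.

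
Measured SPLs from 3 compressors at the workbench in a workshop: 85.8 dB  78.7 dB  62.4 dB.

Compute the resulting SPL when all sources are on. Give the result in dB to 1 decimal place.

Σ 10^(Lᵢ/10) = 4.561e+08.
Combined level = 10 log₁₀(4.561e+08) = 86.6 dB.

86.6 dB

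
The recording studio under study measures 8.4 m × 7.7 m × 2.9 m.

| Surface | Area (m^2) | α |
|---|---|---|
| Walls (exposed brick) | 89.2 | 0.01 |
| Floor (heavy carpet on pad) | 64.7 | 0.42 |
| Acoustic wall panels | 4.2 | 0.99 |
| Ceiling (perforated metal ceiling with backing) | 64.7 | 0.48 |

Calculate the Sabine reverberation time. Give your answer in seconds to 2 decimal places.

0.48 sec

Equivalent absorption area: A = 89.2·0.01 + 64.7·0.42 + 4.2·0.99 + 64.7·0.48 = 63.280 m^2.
Room volume: 187.572 m³.
T = 0.161 V/A = 0.161·187.572/63.280 = 0.48 s.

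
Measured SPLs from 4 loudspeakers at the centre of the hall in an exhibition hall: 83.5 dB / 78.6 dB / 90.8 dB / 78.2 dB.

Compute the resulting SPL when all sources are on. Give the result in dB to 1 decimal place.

Sum in the linear (power) domain: Σ 10^(Lᵢ/10) = 10^(83.5/10) + 10^(78.6/10) + 10^(90.8/10) + 10^(78.2/10) = 1.565e+09.
Combined level = 10 log₁₀(1.565e+09) = 91.9 dB.

91.9 dB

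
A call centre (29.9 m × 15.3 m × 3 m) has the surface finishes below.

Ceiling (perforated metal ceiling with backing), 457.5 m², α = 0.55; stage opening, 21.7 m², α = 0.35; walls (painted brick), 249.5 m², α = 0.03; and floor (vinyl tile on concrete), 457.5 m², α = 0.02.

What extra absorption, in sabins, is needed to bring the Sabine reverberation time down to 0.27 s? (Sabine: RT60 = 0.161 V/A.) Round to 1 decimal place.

Equivalent absorption area: A₁ = 457.5·0.55 + 21.7·0.35 + 249.5·0.03 + 457.5·0.02 = 275.855 m².
Target A₂ = 0.161·1372.41/0.27 = 818.363 sabins (V = 1372.41 m³).
Additional absorption ΔA = 818.363 − 275.855 = 542.5 sabins.

542.5 sabins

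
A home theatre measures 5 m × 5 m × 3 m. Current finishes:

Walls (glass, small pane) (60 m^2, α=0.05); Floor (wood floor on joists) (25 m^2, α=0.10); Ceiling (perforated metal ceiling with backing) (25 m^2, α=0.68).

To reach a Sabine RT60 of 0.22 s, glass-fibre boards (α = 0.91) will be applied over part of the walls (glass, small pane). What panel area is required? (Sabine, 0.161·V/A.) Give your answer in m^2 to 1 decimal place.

Summing Sᵢαᵢ: 3.000 + 2.500 + 17.000 → A₁ = 22.500 sabins.
V = 75 m³. Target absorption A₂ = 0.161 × 75 / 0.22 = 54.886 sabins.
ΔA needed = 54.886 − 22.500 = 32.386 sabins.
Each m^2 of panel replacing the walls (glass, small pane) adds (0.91 − 0.05) = 0.86 sabins.
Panel area = 32.386 / 0.86 = 37.7 m^2.

37.7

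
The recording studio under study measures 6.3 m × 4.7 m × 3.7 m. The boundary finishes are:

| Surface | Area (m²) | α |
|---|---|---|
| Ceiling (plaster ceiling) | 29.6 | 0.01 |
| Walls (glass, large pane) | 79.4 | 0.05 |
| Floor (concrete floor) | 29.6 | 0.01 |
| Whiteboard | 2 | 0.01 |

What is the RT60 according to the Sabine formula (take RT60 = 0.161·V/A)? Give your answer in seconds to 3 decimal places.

3.850 s

Summing Sᵢαᵢ: 0.296 + 3.970 + 0.296 + 0.020 → A = 4.582 sabins.
Room volume: 109.557 m³.
RT60 = 0.161 · V / A = 0.161 × 109.557 / 4.582 = 3.850 s.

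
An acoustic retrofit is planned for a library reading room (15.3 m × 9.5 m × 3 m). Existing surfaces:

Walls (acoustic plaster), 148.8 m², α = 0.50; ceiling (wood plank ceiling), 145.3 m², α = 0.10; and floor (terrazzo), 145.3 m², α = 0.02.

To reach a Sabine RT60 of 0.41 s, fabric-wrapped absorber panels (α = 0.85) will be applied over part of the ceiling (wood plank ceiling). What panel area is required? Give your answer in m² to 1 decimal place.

Total absorption A₁ = 148.8×0.50 + 145.3×0.10 + 145.3×0.02
  = 74.400 + 14.530 + 2.906 = 91.836 m² sabins.
V = 436.05 m³. Target absorption A₂ = 0.161 × 436.05 / 0.41 = 171.229 sabins.
ΔA needed = 171.229 − 91.836 = 79.393 sabins.
Net gain per m²: Δα = 0.85 − 0.10 = 0.75.
Area = ΔA/Δα = 79.393/0.75 = 105.9 m².

105.9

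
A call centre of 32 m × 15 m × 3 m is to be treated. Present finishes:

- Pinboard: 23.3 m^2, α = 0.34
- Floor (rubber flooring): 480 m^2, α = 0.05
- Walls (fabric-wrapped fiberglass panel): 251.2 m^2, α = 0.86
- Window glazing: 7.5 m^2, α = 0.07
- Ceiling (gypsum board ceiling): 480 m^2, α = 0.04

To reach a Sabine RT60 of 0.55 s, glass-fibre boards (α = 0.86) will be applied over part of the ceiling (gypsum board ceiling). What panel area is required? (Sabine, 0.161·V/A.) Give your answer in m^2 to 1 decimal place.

Equivalent absorption area: A₁ = 23.3×0.34 + 480×0.05 + 251.2×0.86 + 7.5×0.07 + 480×0.04 = 267.679 m^2.
V = 1440 m³. Target absorption A₂ = 0.161 × 1440 / 0.55 = 421.527 sabins.
ΔA needed = 421.527 − 267.679 = 153.848 sabins.
Each m^2 of panel replacing the ceiling (gypsum board ceiling) adds (0.86 − 0.04) = 0.82 sabins.
Area = ΔA/Δα = 153.848/0.82 = 187.6 m^2.

187.6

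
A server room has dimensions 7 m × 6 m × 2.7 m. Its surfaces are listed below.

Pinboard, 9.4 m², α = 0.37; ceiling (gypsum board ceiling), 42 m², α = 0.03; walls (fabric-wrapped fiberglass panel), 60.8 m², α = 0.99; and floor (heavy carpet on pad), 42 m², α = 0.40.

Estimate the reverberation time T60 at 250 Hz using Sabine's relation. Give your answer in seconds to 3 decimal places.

0.223 s

Summing Sᵢαᵢ: 3.478 + 1.260 + 60.192 + 16.800 → A = 81.730 sabins.
V = 7·6·2.7 = 113.4 m³.
RT60 = 0.161 · V / A = 0.161 × 113.4 / 81.730 = 0.223 s.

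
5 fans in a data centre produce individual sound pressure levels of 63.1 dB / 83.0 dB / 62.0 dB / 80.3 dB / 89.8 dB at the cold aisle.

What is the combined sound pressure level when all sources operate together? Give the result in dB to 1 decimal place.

91.0 dB

Sum in the linear (power) domain: Σ 10^(Lᵢ/10) = 10^(63.1/10) + 10^(83.0/10) + 10^(62.0/10) + 10^(80.3/10) + 10^(89.8/10) = 1.265e+09.
L_total = 10·log₁₀(1.265e+09) = 91.0 dB.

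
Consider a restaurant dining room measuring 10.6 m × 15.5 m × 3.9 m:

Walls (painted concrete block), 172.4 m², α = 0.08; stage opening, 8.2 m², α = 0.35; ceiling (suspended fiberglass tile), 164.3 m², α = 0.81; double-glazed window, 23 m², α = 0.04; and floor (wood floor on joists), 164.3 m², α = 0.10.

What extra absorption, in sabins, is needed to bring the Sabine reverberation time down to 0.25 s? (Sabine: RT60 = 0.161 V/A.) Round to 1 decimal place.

245.6 sabins

Equivalent absorption area: A₁ = 172.4*0.08 + 8.2*0.35 + 164.3*0.81 + 23*0.04 + 164.3*0.10 = 167.095 m².
For T = 0.25 s, need A₂ = 0.161·V/T = 0.161·640.77/0.25 = 412.656 sabins.
Additional absorption ΔA = 412.656 − 167.095 = 245.6 sabins.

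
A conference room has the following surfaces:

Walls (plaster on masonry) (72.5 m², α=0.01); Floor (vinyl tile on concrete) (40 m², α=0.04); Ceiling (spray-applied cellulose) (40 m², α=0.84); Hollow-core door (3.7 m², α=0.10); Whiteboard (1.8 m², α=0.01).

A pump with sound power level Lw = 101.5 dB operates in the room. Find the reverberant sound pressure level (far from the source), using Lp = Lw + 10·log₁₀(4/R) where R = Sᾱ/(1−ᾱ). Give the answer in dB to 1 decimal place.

90.8 dB

A = 36.313 sabins; S = 158.0 m².
ᾱ = 0.2298, so room constant R = A/(1−ᾱ) = 47.147 m².
Lp = Lw + 10 log₁₀(4/R) = 101.5 -10.71 = 90.8 dB.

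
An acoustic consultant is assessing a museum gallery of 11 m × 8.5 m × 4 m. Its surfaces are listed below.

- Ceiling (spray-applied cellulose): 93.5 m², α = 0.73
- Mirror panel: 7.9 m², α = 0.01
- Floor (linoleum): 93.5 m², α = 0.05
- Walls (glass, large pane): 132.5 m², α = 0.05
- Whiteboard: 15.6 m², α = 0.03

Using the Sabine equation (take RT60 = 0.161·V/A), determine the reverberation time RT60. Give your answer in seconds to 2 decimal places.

Equivalent absorption area: A = 93.5×0.73 + 7.9×0.01 + 93.5×0.05 + 132.5×0.05 + 15.6×0.03 = 80.102 m².
Room volume: 374 m³.
Sabine: RT60 = 0.161 × 374 / 80.102 = 0.75 s.

0.75 s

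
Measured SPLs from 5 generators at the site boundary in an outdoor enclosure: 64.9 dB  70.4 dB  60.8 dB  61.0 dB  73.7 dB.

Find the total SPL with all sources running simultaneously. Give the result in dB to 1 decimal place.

76.0 dB

Sum in the linear (power) domain: Σ 10^(Lᵢ/10) = 10^(64.9/10) + 10^(70.4/10) + 10^(60.8/10) + 10^(61.0/10) + 10^(73.7/10) = 3.996e+07.
Back to dB: 10·log₁₀ Σ = 76.0 dB.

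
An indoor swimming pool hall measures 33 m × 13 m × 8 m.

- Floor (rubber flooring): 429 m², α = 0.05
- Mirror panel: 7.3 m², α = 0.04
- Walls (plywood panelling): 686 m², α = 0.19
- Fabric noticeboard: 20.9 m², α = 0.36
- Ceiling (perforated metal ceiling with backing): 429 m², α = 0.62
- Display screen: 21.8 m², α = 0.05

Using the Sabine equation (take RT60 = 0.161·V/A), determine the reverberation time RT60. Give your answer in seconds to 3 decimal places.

Total absorption A = 429*0.05 + 7.3*0.04 + 686*0.19 + 20.9*0.36 + 429*0.62 + 21.8*0.05
  = 21.450 + 0.292 + 130.340 + 7.524 + 265.980 + 1.090 = 426.676 m² sabins.
Volume V = 33 × 13 × 8 = 3432 m³.
RT60 = 0.161 · V / A = 0.161 × 3432 / 426.676 = 1.295 s.

1.295 sec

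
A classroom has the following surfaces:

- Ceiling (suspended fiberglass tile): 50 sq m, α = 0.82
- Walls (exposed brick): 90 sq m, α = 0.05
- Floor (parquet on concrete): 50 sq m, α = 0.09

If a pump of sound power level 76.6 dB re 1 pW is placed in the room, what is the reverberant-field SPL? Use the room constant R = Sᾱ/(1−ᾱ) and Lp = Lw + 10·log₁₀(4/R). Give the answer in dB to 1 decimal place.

A = 50.000 sabins; S = 190.0 sq m.
ᾱ = 0.2632, so room constant R = A/(1−ᾱ) = 67.861 sq m.
Lp = 76.6 + 10·log₁₀(4/67.861) = 76.6 + (-12.30) = 64.3 dB.

64.3 dB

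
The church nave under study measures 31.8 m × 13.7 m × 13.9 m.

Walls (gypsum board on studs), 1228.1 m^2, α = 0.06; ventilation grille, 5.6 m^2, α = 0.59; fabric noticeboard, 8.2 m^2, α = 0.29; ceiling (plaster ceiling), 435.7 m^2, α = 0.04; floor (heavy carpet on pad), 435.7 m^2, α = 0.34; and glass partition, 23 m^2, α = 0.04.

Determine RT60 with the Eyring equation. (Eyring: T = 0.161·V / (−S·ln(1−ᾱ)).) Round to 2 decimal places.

S = Σ Sᵢ = 2136.3 m^2.
Absorption A = 1228.1·0.06 + 5.6·0.59 + 8.2·0.29 + 435.7·0.04 + 435.7·0.34 + 23·0.04 = 245.854 sabins.
ᾱ = 245.854 / 2136.3 = 0.1151.
Eyring denominator: −S ln(1−ᾱ) = 261.228.
V = 31.8 × 13.7 × 13.9 = 6055.674 m³.
T = 0.161·V/[−S·ln(1−ᾱ)] = 0.161·6055.674/261.228 = 3.73 s.

3.73 seconds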